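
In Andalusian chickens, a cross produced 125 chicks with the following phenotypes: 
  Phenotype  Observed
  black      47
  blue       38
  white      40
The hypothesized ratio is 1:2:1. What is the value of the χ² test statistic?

Total ratio parts = 4. Expected numbers out of 125:
  black: 125 × 1/4 = 31.25
  blue: 125 × 2/4 = 62.5
  white: 125 × 1/4 = 31.25
χ² = Σ (O − E)² / E
  black: (47 − 31.25)² / 31.25 = 7.9380
  blue: (38 − 62.5)² / 62.5 = 9.6040
  white: (40 − 31.25)² / 31.25 = 2.4500
χ² = 7.9380 + 9.6040 + 2.4500 = 19.992

19.992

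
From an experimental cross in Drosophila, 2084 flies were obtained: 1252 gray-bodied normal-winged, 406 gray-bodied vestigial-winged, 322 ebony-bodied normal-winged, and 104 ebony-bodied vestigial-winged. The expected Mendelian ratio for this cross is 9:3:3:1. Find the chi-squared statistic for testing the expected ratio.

Total ratio parts = 16. Expected numbers out of 2084:
  gray-bodied normal-winged: 2084 × 9/16 = 1172.25
  gray-bodied vestigial-winged: 2084 × 3/16 = 390.75
  ebony-bodied normal-winged: 2084 × 3/16 = 390.75
  ebony-bodied vestigial-winged: 2084 × 1/16 = 130.25
χ² = Σ (O − E)² / E
  gray-bodied normal-winged: (1252 − 1172.25)² / 1172.25 = 5.4255
  gray-bodied vestigial-winged: (406 − 390.75)² / 390.75 = 0.5952
  ebony-bodied normal-winged: (322 − 390.75)² / 390.75 = 12.0961
  ebony-bodied vestigial-winged: (104 − 130.25)² / 130.25 = 5.2903
χ² = 5.4255 + 0.5952 + 12.0961 + 5.2903 = 23.4071 ≈ 23.407

23.407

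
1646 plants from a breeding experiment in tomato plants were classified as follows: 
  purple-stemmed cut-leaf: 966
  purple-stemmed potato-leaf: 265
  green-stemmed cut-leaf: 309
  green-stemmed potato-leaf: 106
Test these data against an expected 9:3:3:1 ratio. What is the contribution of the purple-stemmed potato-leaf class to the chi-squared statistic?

6.167

Expected counts for N = 1646 under a 9:3:3:1 ratio (total parts = 16):
  purple-stemmed cut-leaf: 1646 × 9/16 = 925.875
  purple-stemmed potato-leaf: 1646 × 3/16 = 308.625
  green-stemmed cut-leaf: 1646 × 3/16 = 308.625
  green-stemmed potato-leaf: 1646 × 1/16 = 102.875
Contribution of purple-stemmed potato-leaf: (265 − 308.625)² / 308.625 = 6.1665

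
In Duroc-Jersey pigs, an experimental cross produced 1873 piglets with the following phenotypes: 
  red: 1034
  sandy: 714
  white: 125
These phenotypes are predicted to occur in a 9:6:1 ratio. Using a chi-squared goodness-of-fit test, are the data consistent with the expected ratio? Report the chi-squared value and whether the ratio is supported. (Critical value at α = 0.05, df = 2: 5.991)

Expected counts for N = 1873 under a 9:6:1 ratio (total parts = 16):
  red: 1873 × 9/16 = 1053.5625
  sandy: 1873 × 6/16 = 702.375
  white: 1873 × 1/16 = 117.0625
χ² = Σ (O − E)² / E
  red: (1034 − 1053.5625)² / 1053.5625 = 0.3632
  sandy: (714 − 702.375)² / 702.375 = 0.1924
  white: (125 − 117.0625)² / 117.0625 = 0.5382
χ² = 0.3632 + 0.1924 + 0.5382 = 1.0938 ≈ 1.094
Degrees of freedom = 3 − 1 = 2; critical value at α = 0.05 is 5.991.
Since 1.094 < 5.991, we fail to reject the null hypothesis — the data are consistent with the 9:6:1 ratio.

1.094; consistent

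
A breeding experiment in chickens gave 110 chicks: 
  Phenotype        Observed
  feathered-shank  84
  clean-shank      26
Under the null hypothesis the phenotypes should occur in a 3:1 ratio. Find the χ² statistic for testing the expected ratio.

The 3:1 ratio has 4 parts, so with N = 110 the expected counts are:
  feathered-shank: 110 × 3/4 = 82.5
  clean-shank: 110 × 1/4 = 27.5
χ² = Σ (O − E)² / E
  feathered-shank: (84 − 82.5)² / 82.5 = 0.0273
  clean-shank: (26 − 27.5)² / 27.5 = 0.0818
χ² = 0.0273 + 0.0818 = 0.1091 ≈ 0.109

0.109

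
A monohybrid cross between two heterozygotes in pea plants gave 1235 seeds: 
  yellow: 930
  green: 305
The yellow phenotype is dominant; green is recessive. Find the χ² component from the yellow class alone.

For a monohybrid cross between heterozygotes with complete dominance, the expected phenotypic ratio is 3:1.
Total ratio parts = 4. Expected numbers out of 1235:
  yellow: 1235 × 3/4 = 926.25
  green: 1235 × 1/4 = 308.75
Contribution of yellow: (930 − 926.25)² / 926.25 = 0.0152

0.015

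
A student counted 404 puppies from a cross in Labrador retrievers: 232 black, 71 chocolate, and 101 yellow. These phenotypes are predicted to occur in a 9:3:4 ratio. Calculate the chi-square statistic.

Expected counts for N = 404 under a 9:3:4 ratio (total parts = 16):
  black: 404 × 9/16 = 227.25
  chocolate: 404 × 3/16 = 75.75
  yellow: 404 × 4/16 = 101
χ² = Σ (O − E)² / E
  black: (232 − 227.25)² / 227.25 = 0.0993
  chocolate: (71 − 75.75)² / 75.75 = 0.2979
  yellow: (101 − 101)² / 101 = 0.0000
χ² = 0.0993 + 0.2979 + 0.0000 = 0.3972 ≈ 0.397

0.397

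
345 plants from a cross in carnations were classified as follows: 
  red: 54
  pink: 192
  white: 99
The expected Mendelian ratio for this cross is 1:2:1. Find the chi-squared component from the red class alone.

The 1:2:1 ratio has 4 parts, so with N = 345 the expected counts are:
  red: 345 × 1/4 = 86.25
  pink: 345 × 2/4 = 172.5
  white: 345 × 1/4 = 86.25
Contribution of red: (54 − 86.25)² / 86.25 = 12.0587

12.059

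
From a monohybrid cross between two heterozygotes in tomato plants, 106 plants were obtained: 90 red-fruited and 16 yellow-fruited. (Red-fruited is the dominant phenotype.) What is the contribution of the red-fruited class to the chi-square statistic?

For a monohybrid cross between heterozygotes with complete dominance, the expected phenotypic ratio is 3:1.
The 3:1 ratio has 4 parts, so with N = 106 the expected counts are:
  red-fruited: 106 × 3/4 = 79.5
  yellow-fruited: 106 × 1/4 = 26.5
Contribution of red-fruited: (90 − 79.5)² / 79.5 = 1.3868

1.387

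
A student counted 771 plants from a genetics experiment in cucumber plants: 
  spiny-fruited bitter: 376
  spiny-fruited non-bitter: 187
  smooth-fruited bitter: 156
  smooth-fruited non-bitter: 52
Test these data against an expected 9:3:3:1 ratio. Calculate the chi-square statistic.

Expected counts for N = 771 under a 9:3:3:1 ratio (total parts = 16):
  spiny-fruited bitter: 771 × 9/16 = 433.6875
  spiny-fruited non-bitter: 771 × 3/16 = 144.5625
  smooth-fruited bitter: 771 × 3/16 = 144.5625
  smooth-fruited non-bitter: 771 × 1/16 = 48.1875
χ² = Σ (O − E)² / E
  spiny-fruited bitter: (376 − 433.6875)² / 433.6875 = 7.6734
  spiny-fruited non-bitter: (187 − 144.5625)² / 144.5625 = 12.4579
  smooth-fruited bitter: (156 − 144.5625)² / 144.5625 = 0.9049
  smooth-fruited non-bitter: (52 − 48.1875)² / 48.1875 = 0.3016
χ² = 7.6734 + 12.4579 + 0.9049 + 0.3016 = 21.3378 ≈ 21.338

21.338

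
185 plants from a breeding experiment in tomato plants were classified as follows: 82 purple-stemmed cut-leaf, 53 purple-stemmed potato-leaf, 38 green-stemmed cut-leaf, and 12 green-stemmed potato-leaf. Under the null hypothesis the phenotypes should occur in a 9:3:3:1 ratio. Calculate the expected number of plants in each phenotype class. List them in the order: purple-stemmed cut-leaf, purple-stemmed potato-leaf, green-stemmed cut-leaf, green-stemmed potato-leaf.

104.0625, 34.6875, 34.6875, 11.5625

Expected counts for N = 185 under a 9:3:3:1 ratio (total parts = 16):
  purple-stemmed cut-leaf: 185 × 9/16 = 104.0625
  purple-stemmed potato-leaf: 185 × 3/16 = 34.6875
  green-stemmed cut-leaf: 185 × 3/16 = 34.6875
  green-stemmed potato-leaf: 185 × 1/16 = 11.5625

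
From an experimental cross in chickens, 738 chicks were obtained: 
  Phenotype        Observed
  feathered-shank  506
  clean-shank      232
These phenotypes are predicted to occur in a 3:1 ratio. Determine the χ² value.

Expected counts for N = 738 under a 3:1 ratio (total parts = 4):
  feathered-shank: 738 × 3/4 = 553.5
  clean-shank: 738 × 1/4 = 184.5
χ² = Σ (O − E)² / E
  feathered-shank: (506 − 553.5)² / 553.5 = 4.0763
  clean-shank: (232 − 184.5)² / 184.5 = 12.2290
χ² = 4.0763 + 12.2290 = 16.3053 ≈ 16.305

16.305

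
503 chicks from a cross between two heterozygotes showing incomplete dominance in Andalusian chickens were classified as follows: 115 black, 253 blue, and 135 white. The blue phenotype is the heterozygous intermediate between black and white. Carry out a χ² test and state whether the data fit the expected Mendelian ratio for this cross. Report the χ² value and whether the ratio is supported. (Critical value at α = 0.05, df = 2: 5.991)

1.608; consistent

With incomplete dominance, a heterozygote × heterozygote cross gives a 1:2:1 phenotypic ratio.
The 1:2:1 ratio has 4 parts, so with N = 503 the expected counts are:
  black: 503 × 1/4 = 125.75
  blue: 503 × 2/4 = 251.5
  white: 503 × 1/4 = 125.75
χ² = Σ (O − E)² / E
  black: (115 − 125.75)² / 125.75 = 0.9190
  blue: (253 − 251.5)² / 251.5 = 0.0089
  white: (135 − 125.75)² / 125.75 = 0.6804
χ² = 0.9190 + 0.0089 + 0.6804 = 1.6083 ≈ 1.608
Degrees of freedom = 3 − 1 = 2; critical value at α = 0.05 is 5.991.
Since 1.608 < 5.991, we fail to reject the null hypothesis — the data are consistent with the 1:2:1 ratio.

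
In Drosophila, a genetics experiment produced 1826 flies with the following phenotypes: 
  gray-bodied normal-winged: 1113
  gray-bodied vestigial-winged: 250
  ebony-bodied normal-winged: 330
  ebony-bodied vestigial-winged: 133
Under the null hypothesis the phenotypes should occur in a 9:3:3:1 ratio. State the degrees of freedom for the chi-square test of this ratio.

3

A goodness-of-fit test with 4 phenotype classes has df = 4 − 1 = 3.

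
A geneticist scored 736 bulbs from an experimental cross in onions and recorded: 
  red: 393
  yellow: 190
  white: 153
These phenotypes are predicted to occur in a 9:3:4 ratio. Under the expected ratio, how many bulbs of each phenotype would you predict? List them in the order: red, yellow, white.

The 9:3:4 ratio has 16 parts, so with N = 736 the expected counts are:
  red: 736 × 9/16 = 414
  yellow: 736 × 3/16 = 138
  white: 736 × 4/16 = 184

414, 138, 184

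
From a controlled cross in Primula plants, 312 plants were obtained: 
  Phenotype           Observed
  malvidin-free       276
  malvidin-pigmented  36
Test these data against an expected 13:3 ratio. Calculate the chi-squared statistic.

10.651

The 13:3 ratio has 16 parts, so with N = 312 the expected counts are:
  malvidin-free: 312 × 13/16 = 253.5
  malvidin-pigmented: 312 × 3/16 = 58.5
χ² = Σ (O − E)² / E
  malvidin-free: (276 − 253.5)² / 253.5 = 1.9970
  malvidin-pigmented: (36 − 58.5)² / 58.5 = 8.6538
χ² = 1.9970 + 8.6538 = 10.6508 ≈ 10.651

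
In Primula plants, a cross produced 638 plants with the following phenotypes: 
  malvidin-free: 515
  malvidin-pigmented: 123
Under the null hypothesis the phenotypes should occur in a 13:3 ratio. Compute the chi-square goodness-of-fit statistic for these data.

Expected counts for N = 638 under a 13:3 ratio (total parts = 16):
  malvidin-free: 638 × 13/16 = 518.375
  malvidin-pigmented: 638 × 3/16 = 119.625
χ² = Σ (O − E)² / E
  malvidin-free: (515 − 518.375)² / 518.375 = 0.0220
  malvidin-pigmented: (123 − 119.625)² / 119.625 = 0.0952
χ² = 0.0220 + 0.0952 = 0.1172 ≈ 0.117

0.117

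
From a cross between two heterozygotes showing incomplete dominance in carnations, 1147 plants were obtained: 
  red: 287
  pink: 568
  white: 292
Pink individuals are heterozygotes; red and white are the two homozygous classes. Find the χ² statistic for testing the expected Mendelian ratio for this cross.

0.149

With incomplete dominance, a heterozygote × heterozygote cross gives a 1:2:1 phenotypic ratio.
Under the 1:2:1 hypothesis (Σ ratio = 4, N = 1147):
  red: 1147 × 1/4 = 286.75
  pink: 1147 × 2/4 = 573.5
  white: 1147 × 1/4 = 286.75
χ² = Σ (O − E)² / E
  red: (287 − 286.75)² / 286.75 = 0.0002
  pink: (568 − 573.5)² / 573.5 = 0.0527
  white: (292 − 286.75)² / 286.75 = 0.0961
χ² = 0.0002 + 0.0527 + 0.0961 = 0.149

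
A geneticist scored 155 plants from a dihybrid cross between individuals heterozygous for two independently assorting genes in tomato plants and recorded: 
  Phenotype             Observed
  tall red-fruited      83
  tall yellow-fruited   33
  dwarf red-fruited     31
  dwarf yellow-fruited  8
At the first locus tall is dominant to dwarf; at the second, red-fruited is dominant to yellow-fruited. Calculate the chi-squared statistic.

1.158

A dihybrid F₂ with independent assortment and complete dominance at both loci gives a 9:3:3:1 phenotypic ratio.
The 9:3:3:1 ratio has 16 parts, so with N = 155 the expected counts are:
  tall red-fruited: 155 × 9/16 = 87.1875
  tall yellow-fruited: 155 × 3/16 = 29.0625
  dwarf red-fruited: 155 × 3/16 = 29.0625
  dwarf yellow-fruited: 155 × 1/16 = 9.6875
χ² = Σ (O − E)² / E
  tall red-fruited: (83 − 87.1875)² / 87.1875 = 0.2011
  tall yellow-fruited: (33 − 29.0625)² / 29.0625 = 0.5335
  dwarf red-fruited: (31 − 29.0625)² / 29.0625 = 0.1292
  dwarf yellow-fruited: (8 − 9.6875)² / 9.6875 = 0.2940
χ² = 0.2011 + 0.5335 + 0.1292 + 0.2940 = 1.1578 ≈ 1.158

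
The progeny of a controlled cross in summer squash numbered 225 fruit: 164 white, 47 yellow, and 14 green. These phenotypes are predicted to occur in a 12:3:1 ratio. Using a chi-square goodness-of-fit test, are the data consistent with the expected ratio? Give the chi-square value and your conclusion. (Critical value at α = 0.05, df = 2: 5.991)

The 12:3:1 ratio has 16 parts, so with N = 225 the expected counts are:
  white: 225 × 12/16 = 168.75
  yellow: 225 × 3/16 = 42.1875
  green: 225 × 1/16 = 14.0625
χ² = Σ (O − E)² / E
  white: (164 − 168.75)² / 168.75 = 0.1337
  yellow: (47 − 42.1875)² / 42.1875 = 0.5490
  green: (14 − 14.0625)² / 14.0625 = 0.0003
χ² = 0.1337 + 0.5490 + 0.0003 = 0.683
Degrees of freedom = 3 − 1 = 2; critical value at α = 0.05 is 5.991.
Since 0.683 < 5.991, we fail to reject the null hypothesis — the data are consistent with the 12:3:1 ratio.

0.683; consistent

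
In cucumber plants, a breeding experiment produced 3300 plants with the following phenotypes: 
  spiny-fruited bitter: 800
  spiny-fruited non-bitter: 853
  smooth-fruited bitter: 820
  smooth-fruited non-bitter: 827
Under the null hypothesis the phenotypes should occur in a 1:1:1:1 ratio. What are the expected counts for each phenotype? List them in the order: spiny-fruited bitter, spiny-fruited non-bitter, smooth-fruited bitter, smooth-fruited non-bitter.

825, 825, 825, 825

The 1:1:1:1 ratio has 4 parts, so with N = 3300 the expected counts are:
  spiny-fruited bitter: 3300 × 1/4 = 825
  spiny-fruited non-bitter: 3300 × 1/4 = 825
  smooth-fruited bitter: 3300 × 1/4 = 825
  smooth-fruited non-bitter: 3300 × 1/4 = 825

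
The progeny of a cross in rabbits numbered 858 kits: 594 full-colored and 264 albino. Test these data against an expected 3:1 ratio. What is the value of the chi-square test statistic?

15.231

Under the 3:1 hypothesis (Σ ratio = 4, N = 858):
  full-colored: 858 × 3/4 = 643.5
  albino: 858 × 1/4 = 214.5
χ² = Σ (O − E)² / E
  full-colored: (594 − 643.5)² / 643.5 = 3.8077
  albino: (264 − 214.5)² / 214.5 = 11.4231
χ² = 3.8077 + 11.4231 = 15.2308 ≈ 15.231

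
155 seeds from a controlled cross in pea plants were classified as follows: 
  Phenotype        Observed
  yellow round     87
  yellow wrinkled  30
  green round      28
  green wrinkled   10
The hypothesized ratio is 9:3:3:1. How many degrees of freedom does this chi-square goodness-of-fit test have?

3

A goodness-of-fit test with 4 phenotype classes has df = 4 − 1 = 3.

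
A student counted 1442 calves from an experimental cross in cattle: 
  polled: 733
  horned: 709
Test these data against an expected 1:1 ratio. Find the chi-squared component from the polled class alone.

The 1:1 ratio has 2 parts, so with N = 1442 the expected counts are:
  polled: 1442 × 1/2 = 721
  horned: 1442 × 1/2 = 721
Contribution of polled: (733 − 721)² / 721 = 0.1997

0.200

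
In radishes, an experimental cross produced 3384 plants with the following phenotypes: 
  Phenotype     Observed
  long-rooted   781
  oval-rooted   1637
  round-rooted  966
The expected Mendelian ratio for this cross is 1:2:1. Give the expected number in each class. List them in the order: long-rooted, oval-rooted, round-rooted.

Expected counts for N = 3384 under a 1:2:1 ratio (total parts = 4):
  long-rooted: 3384 × 1/4 = 846
  oval-rooted: 3384 × 2/4 = 1692
  round-rooted: 3384 × 1/4 = 846

846, 1692, 846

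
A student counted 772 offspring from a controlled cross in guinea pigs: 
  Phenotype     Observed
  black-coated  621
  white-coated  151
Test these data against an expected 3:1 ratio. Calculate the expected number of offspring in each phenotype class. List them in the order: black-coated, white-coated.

579, 193

Expected counts for N = 772 under a 3:1 ratio (total parts = 4):
  black-coated: 772 × 3/4 = 579
  white-coated: 772 × 1/4 = 193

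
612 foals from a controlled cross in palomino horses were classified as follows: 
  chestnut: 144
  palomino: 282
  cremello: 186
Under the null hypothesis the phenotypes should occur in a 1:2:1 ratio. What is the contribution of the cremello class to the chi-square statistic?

7.118

The 1:2:1 ratio has 4 parts, so with N = 612 the expected counts are:
  chestnut: 612 × 1/4 = 153
  palomino: 612 × 2/4 = 306
  cremello: 612 × 1/4 = 153
Contribution of cremello: (186 − 153)² / 153 = 7.1176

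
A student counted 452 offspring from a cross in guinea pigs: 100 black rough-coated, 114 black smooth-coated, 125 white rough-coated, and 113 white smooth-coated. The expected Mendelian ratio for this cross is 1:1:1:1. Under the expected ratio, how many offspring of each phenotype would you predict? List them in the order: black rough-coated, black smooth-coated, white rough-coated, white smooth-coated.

113, 113, 113, 113

Under the 1:1:1:1 hypothesis (Σ ratio = 4, N = 452):
  black rough-coated: 452 × 1/4 = 113
  black smooth-coated: 452 × 1/4 = 113
  white rough-coated: 452 × 1/4 = 113
  white smooth-coated: 452 × 1/4 = 113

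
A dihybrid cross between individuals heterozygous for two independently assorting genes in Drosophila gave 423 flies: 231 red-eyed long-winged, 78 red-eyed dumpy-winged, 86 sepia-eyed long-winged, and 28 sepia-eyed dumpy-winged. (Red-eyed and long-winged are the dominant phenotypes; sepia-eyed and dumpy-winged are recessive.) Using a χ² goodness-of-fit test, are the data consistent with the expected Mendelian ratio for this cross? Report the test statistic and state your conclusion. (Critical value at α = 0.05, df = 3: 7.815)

0.880; consistent

A dihybrid F₂ with independent assortment and complete dominance at both loci gives a 9:3:3:1 phenotypic ratio.
Under the 9:3:3:1 hypothesis (Σ ratio = 16, N = 423):
  red-eyed long-winged: 423 × 9/16 = 237.9375
  red-eyed dumpy-winged: 423 × 3/16 = 79.3125
  sepia-eyed long-winged: 423 × 3/16 = 79.3125
  sepia-eyed dumpy-winged: 423 × 1/16 = 26.4375
χ² = Σ (O − E)² / E
  red-eyed long-winged: (231 − 237.9375)² / 237.9375 = 0.2023
  red-eyed dumpy-winged: (78 − 79.3125)² / 79.3125 = 0.0217
  sepia-eyed long-winged: (86 − 79.3125)² / 79.3125 = 0.5639
  sepia-eyed dumpy-winged: (28 − 26.4375)² / 26.4375 = 0.0923
χ² = 0.2023 + 0.0217 + 0.5639 + 0.0923 = 0.8802 ≈ 0.880
Degrees of freedom = 4 − 1 = 3; critical value at α = 0.05 is 7.815.
Since 0.880 < 7.815, we fail to reject the null hypothesis — the data are consistent with the 9:3:3:1 ratio.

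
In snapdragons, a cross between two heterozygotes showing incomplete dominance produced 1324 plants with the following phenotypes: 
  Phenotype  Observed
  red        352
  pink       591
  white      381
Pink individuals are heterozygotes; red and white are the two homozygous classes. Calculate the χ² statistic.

16.500

With incomplete dominance, a heterozygote × heterozygote cross gives a 1:2:1 phenotypic ratio.
Total ratio parts = 4. Expected numbers out of 1324:
  red: 1324 × 1/4 = 331
  pink: 1324 × 2/4 = 662
  white: 1324 × 1/4 = 331
χ² = Σ (O − E)² / E
  red: (352 − 331)² / 331 = 1.3323
  pink: (591 − 662)² / 662 = 7.6148
  white: (381 − 331)² / 331 = 7.5529
χ² = 1.3323 + 7.6148 + 7.5529 = 16.500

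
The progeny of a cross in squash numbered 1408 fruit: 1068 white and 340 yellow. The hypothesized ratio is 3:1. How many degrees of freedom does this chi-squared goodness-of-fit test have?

1

A goodness-of-fit test with 2 phenotype classes has df = 2 − 1 = 1.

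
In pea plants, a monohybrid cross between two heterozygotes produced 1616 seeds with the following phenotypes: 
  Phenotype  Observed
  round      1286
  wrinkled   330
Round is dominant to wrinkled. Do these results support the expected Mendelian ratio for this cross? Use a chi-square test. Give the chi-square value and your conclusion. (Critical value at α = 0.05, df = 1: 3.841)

For a monohybrid cross between heterozygotes with complete dominance, the expected phenotypic ratio is 3:1.
Total ratio parts = 4. Expected numbers out of 1616:
  round: 1616 × 3/4 = 1212
  wrinkled: 1616 × 1/4 = 404
χ² = Σ (O − E)² / E
  round: (1286 − 1212)² / 1212 = 4.5182
  wrinkled: (330 − 404)² / 404 = 13.5545
χ² = 4.5182 + 13.5545 = 18.0727 ≈ 18.073
Degrees of freedom = 2 − 1 = 1; critical value at α = 0.05 is 3.841.
Since 18.073 > 3.841, we reject the null hypothesis — the data do not fit the 3:1 ratio.

18.073; not consistent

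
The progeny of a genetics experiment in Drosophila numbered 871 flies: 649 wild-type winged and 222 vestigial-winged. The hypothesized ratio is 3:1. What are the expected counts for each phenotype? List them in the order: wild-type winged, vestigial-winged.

653.25, 217.75

The 3:1 ratio has 4 parts, so with N = 871 the expected counts are:
  wild-type winged: 871 × 3/4 = 653.25
  vestigial-winged: 871 × 1/4 = 217.75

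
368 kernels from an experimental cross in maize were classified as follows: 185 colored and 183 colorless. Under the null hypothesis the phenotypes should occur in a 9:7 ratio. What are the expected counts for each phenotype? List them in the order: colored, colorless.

207, 161

Under the 9:7 hypothesis (Σ ratio = 16, N = 368):
  colored: 368 × 9/16 = 207
  colorless: 368 × 7/16 = 161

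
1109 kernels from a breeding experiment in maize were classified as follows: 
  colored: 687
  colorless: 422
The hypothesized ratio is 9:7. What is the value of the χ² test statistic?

14.630

The 9:7 ratio has 16 parts, so with N = 1109 the expected counts are:
  colored: 1109 × 9/16 = 623.8125
  colorless: 1109 × 7/16 = 485.1875
χ² = Σ (O − E)² / E
  colored: (687 − 623.8125)² / 623.8125 = 6.4004
  colorless: (422 − 485.1875)² / 485.1875 = 8.2291
χ² = 6.4004 + 8.2291 = 14.6295 ≈ 14.630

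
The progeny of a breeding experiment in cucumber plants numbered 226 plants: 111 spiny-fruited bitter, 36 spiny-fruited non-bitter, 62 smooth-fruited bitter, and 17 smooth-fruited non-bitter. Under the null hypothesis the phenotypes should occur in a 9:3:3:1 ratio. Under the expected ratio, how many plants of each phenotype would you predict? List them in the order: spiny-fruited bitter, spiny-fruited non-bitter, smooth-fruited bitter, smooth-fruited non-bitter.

Under the 9:3:3:1 hypothesis (Σ ratio = 16, N = 226):
  spiny-fruited bitter: 226 × 9/16 = 127.125
  spiny-fruited non-bitter: 226 × 3/16 = 42.375
  smooth-fruited bitter: 226 × 3/16 = 42.375
  smooth-fruited non-bitter: 226 × 1/16 = 14.125

127.125, 42.375, 42.375, 14.125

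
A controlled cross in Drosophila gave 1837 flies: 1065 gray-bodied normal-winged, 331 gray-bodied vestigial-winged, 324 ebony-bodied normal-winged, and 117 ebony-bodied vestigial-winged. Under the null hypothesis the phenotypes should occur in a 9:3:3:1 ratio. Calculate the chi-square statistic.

Total ratio parts = 16. Expected numbers out of 1837:
  gray-bodied normal-winged: 1837 × 9/16 = 1033.3125
  gray-bodied vestigial-winged: 1837 × 3/16 = 344.4375
  ebony-bodied normal-winged: 1837 × 3/16 = 344.4375
  ebony-bodied vestigial-winged: 1837 × 1/16 = 114.8125
χ² = Σ (O − E)² / E
  gray-bodied normal-winged: (1065 − 1033.3125)² / 1033.3125 = 0.9717
  gray-bodied vestigial-winged: (331 − 344.4375)² / 344.4375 = 0.5242
  ebony-bodied normal-winged: (324 − 344.4375)² / 344.4375 = 1.2127
  ebony-bodied vestigial-winged: (117 − 114.8125)² / 114.8125 = 0.0417
χ² = 0.9717 + 0.5242 + 1.2127 + 0.0417 = 2.7503 ≈ 2.750

2.750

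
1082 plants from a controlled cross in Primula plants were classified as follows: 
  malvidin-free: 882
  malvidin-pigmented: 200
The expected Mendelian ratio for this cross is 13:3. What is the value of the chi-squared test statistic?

Under the 13:3 hypothesis (Σ ratio = 16, N = 1082):
  malvidin-free: 1082 × 13/16 = 879.125
  malvidin-pigmented: 1082 × 3/16 = 202.875
χ² = Σ (O − E)² / E
  malvidin-free: (882 − 879.125)² / 879.125 = 0.0094
  malvidin-pigmented: (200 − 202.875)² / 202.875 = 0.0407
χ² = 0.0094 + 0.0407 = 0.0501 ≈ 0.050

0.050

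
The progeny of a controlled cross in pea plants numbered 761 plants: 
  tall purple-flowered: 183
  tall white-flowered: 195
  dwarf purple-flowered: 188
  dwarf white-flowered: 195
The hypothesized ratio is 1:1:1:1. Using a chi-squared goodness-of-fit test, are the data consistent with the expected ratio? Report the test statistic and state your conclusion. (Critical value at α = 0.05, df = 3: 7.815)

Expected counts for N = 761 under a 1:1:1:1 ratio (total parts = 4):
  tall purple-flowered: 761 × 1/4 = 190.25
  tall white-flowered: 761 × 1/4 = 190.25
  dwarf purple-flowered: 761 × 1/4 = 190.25
  dwarf white-flowered: 761 × 1/4 = 190.25
χ² = Σ (O − E)² / E
  tall purple-flowered: (183 − 190.25)² / 190.25 = 0.2763
  tall white-flowered: (195 − 190.25)² / 190.25 = 0.1186
  dwarf purple-flowered: (188 − 190.25)² / 190.25 = 0.0266
  dwarf white-flowered: (195 − 190.25)² / 190.25 = 0.1186
χ² = 0.2763 + 0.1186 + 0.0266 + 0.1186 = 0.5401 ≈ 0.540
Degrees of freedom = 4 − 1 = 3; critical value at α = 0.05 is 7.815.
Since 0.540 < 7.815, we fail to reject the null hypothesis — the data are consistent with the 1:1:1:1 ratio.

0.540; consistent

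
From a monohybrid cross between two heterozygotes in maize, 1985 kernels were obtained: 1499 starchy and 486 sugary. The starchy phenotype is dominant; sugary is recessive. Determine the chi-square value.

For a monohybrid cross between heterozygotes with complete dominance, the expected phenotypic ratio is 3:1.
The 3:1 ratio has 4 parts, so with N = 1985 the expected counts are:
  starchy: 1985 × 3/4 = 1488.75
  sugary: 1985 × 1/4 = 496.25
χ² = Σ (O − E)² / E
  starchy: (1499 − 1488.75)² / 1488.75 = 0.0706
  sugary: (486 − 496.25)² / 496.25 = 0.2117
χ² = 0.0706 + 0.2117 = 0.2823 ≈ 0.282

0.282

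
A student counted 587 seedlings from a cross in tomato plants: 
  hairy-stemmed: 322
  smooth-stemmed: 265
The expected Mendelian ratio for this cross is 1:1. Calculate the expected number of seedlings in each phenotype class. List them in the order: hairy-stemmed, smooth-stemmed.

293.5, 293.5

Under the 1:1 hypothesis (Σ ratio = 2, N = 587):
  hairy-stemmed: 587 × 1/2 = 293.5
  smooth-stemmed: 587 × 1/2 = 293.5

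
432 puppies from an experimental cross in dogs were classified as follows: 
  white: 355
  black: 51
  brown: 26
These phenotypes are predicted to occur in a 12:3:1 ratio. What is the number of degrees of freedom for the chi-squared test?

2

A goodness-of-fit test with 3 phenotype classes has df = 3 − 1 = 2.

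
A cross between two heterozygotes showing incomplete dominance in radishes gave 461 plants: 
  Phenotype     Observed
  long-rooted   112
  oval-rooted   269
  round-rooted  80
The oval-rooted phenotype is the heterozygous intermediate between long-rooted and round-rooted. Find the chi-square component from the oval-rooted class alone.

6.431

With incomplete dominance, a heterozygote × heterozygote cross gives a 1:2:1 phenotypic ratio.
Total ratio parts = 4. Expected numbers out of 461:
  long-rooted: 461 × 1/4 = 115.25
  oval-rooted: 461 × 2/4 = 230.5
  round-rooted: 461 × 1/4 = 115.25
Contribution of oval-rooted: (269 − 230.5)² / 230.5 = 6.4306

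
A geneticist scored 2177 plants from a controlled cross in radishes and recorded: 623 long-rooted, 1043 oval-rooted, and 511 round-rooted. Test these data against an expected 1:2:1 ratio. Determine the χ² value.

Under the 1:2:1 hypothesis (Σ ratio = 4, N = 2177):
  long-rooted: 2177 × 1/4 = 544.25
  oval-rooted: 2177 × 2/4 = 1088.5
  round-rooted: 2177 × 1/4 = 544.25
χ² = Σ (O − E)² / E
  long-rooted: (623 − 544.25)² / 544.25 = 11.3947
  oval-rooted: (1043 − 1088.5)² / 1088.5 = 1.9019
  round-rooted: (511 − 544.25)² / 544.25 = 2.0314
χ² = 11.3947 + 1.9019 + 2.0314 = 15.328

15.328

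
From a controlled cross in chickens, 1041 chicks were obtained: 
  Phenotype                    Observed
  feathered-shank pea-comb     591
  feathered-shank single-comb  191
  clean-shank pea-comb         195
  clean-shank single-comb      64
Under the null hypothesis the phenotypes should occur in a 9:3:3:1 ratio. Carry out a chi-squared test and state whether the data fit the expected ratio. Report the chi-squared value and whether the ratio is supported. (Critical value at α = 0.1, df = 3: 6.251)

Under the 9:3:3:1 hypothesis (Σ ratio = 16, N = 1041):
  feathered-shank pea-comb: 1041 × 9/16 = 585.5625
  feathered-shank single-comb: 1041 × 3/16 = 195.1875
  clean-shank pea-comb: 1041 × 3/16 = 195.1875
  clean-shank single-comb: 1041 × 1/16 = 65.0625
χ² = Σ (O − E)² / E
  feathered-shank pea-comb: (591 − 585.5625)² / 585.5625 = 0.0505
  feathered-shank single-comb: (191 − 195.1875)² / 195.1875 = 0.0898
  clean-shank pea-comb: (195 − 195.1875)² / 195.1875 = 0.0002
  clean-shank single-comb: (64 − 65.0625)² / 65.0625 = 0.0174
χ² = 0.0505 + 0.0898 + 0.0002 + 0.0174 = 0.1579 ≈ 0.158
Degrees of freedom = 4 − 1 = 3; critical value at α = 0.1 is 6.251.
Since 0.158 < 6.251, we fail to reject the null hypothesis — the data are consistent with the 9:3:3:1 ratio.

0.158; consistent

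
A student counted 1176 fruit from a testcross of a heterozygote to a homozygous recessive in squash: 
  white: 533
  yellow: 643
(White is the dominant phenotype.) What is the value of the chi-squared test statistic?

A testcross of a heterozygote (Aa × aa) gives a 1:1 phenotypic ratio.
Total ratio parts = 2. Expected numbers out of 1176:
  white: 1176 × 1/2 = 588
  yellow: 1176 × 1/2 = 588
χ² = Σ (O − E)² / E
  white: (533 − 588)² / 588 = 5.1446
  yellow: (643 − 588)² / 588 = 5.1446
χ² = 5.1446 + 5.1446 = 10.2892 ≈ 10.289

10.289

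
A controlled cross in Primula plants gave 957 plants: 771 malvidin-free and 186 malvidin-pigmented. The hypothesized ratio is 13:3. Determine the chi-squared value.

0.295

Total ratio parts = 16. Expected numbers out of 957:
  malvidin-free: 957 × 13/16 = 777.5625
  malvidin-pigmented: 957 × 3/16 = 179.4375
χ² = Σ (O − E)² / E
  malvidin-free: (771 − 777.5625)² / 777.5625 = 0.0554
  malvidin-pigmented: (186 − 179.4375)² / 179.4375 = 0.2400
χ² = 0.0554 + 0.2400 = 0.2954 ≈ 0.295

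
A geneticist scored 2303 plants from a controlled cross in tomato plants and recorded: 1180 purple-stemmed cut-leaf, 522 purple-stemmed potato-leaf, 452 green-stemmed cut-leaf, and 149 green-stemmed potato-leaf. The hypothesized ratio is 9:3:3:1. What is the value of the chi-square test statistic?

Expected counts for N = 2303 under a 9:3:3:1 ratio (total parts = 16):
  purple-stemmed cut-leaf: 2303 × 9/16 = 1295.4375
  purple-stemmed potato-leaf: 2303 × 3/16 = 431.8125
  green-stemmed cut-leaf: 2303 × 3/16 = 431.8125
  green-stemmed potato-leaf: 2303 × 1/16 = 143.9375
χ² = Σ (O − E)² / E
  purple-stemmed cut-leaf: (1180 − 1295.4375)² / 1295.4375 = 10.2867
  purple-stemmed potato-leaf: (522 − 431.8125)² / 431.8125 = 18.8364
  green-stemmed cut-leaf: (452 − 431.8125)² / 431.8125 = 0.9438
  green-stemmed potato-leaf: (149 − 143.9375)² / 143.9375 = 0.1781
χ² = 10.2867 + 18.8364 + 0.9438 + 0.1781 = 30.245

30.245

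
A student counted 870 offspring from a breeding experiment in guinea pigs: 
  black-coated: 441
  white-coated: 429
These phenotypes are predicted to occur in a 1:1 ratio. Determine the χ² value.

Expected counts for N = 870 under a 1:1 ratio (total parts = 2):
  black-coated: 870 × 1/2 = 435
  white-coated: 870 × 1/2 = 435
χ² = Σ (O − E)² / E
  black-coated: (441 − 435)² / 435 = 0.0828
  white-coated: (429 − 435)² / 435 = 0.0828
χ² = 0.0828 + 0.0828 = 0.1656 ≈ 0.166

0.166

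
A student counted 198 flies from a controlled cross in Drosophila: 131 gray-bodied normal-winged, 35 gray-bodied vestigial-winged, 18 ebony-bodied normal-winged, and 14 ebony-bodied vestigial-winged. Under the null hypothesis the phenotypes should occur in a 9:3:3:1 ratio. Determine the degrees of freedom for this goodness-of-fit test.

A goodness-of-fit test with 4 phenotype classes has df = 4 − 1 = 3.

3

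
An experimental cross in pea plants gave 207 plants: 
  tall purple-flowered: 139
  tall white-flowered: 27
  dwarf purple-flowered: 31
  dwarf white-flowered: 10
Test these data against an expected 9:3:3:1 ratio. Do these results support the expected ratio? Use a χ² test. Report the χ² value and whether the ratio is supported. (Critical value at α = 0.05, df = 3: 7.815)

Expected counts for N = 207 under a 9:3:3:1 ratio (total parts = 16):
  tall purple-flowered: 207 × 9/16 = 116.4375
  tall white-flowered: 207 × 3/16 = 38.8125
  dwarf purple-flowered: 207 × 3/16 = 38.8125
  dwarf white-flowered: 207 × 1/16 = 12.9375
χ² = Σ (O − E)² / E
  tall purple-flowered: (139 − 116.4375)² / 116.4375 = 4.3720
  tall white-flowered: (27 − 38.8125)² / 38.8125 = 3.5951
  dwarf purple-flowered: (31 − 38.8125)² / 38.8125 = 1.5726
  dwarf white-flowered: (10 − 12.9375)² / 12.9375 = 0.6670
χ² = 4.3720 + 3.5951 + 1.5726 + 0.6670 = 10.2067 ≈ 10.207
Degrees of freedom = 4 − 1 = 3; critical value at α = 0.05 is 7.815.
Since 10.207 > 7.815, we reject the null hypothesis — the data do not fit the 9:3:3:1 ratio.

10.207; not consistent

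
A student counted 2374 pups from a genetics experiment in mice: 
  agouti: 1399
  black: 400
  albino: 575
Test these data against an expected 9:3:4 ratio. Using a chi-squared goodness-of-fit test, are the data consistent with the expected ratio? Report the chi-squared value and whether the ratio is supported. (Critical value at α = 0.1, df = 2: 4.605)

8.183; not consistent

Under the 9:3:4 hypothesis (Σ ratio = 16, N = 2374):
  agouti: 2374 × 9/16 = 1335.375
  black: 2374 × 3/16 = 445.125
  albino: 2374 × 4/16 = 593.5
χ² = Σ (O − E)² / E
  agouti: (1399 − 1335.375)² / 1335.375 = 3.0315
  black: (400 − 445.125)² / 445.125 = 4.5746
  albino: (575 − 593.5)² / 593.5 = 0.5767
χ² = 3.0315 + 4.5746 + 0.5767 = 8.1828 ≈ 8.183
Degrees of freedom = 3 − 1 = 2; critical value at α = 0.1 is 4.605.
Since 8.183 > 4.605, we reject the null hypothesis — the data do not fit the 9:3:4 ratio.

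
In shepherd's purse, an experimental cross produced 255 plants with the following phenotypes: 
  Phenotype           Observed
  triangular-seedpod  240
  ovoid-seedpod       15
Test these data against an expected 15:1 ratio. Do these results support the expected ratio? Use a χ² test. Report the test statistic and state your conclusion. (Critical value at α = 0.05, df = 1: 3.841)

0.059; consistent

Total ratio parts = 16. Expected numbers out of 255:
  triangular-seedpod: 255 × 15/16 = 239.0625
  ovoid-seedpod: 255 × 1/16 = 15.9375
χ² = Σ (O − E)² / E
  triangular-seedpod: (240 − 239.0625)² / 239.0625 = 0.0037
  ovoid-seedpod: (15 − 15.9375)² / 15.9375 = 0.0551
χ² = 0.0037 + 0.0551 = 0.0588 ≈ 0.059
Degrees of freedom = 2 − 1 = 1; critical value at α = 0.05 is 3.841.
Since 0.059 < 3.841, we fail to reject the null hypothesis — the data are consistent with the 15:1 ratio.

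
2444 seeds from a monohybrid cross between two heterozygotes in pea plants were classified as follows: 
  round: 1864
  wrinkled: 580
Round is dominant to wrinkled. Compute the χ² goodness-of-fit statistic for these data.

For a monohybrid cross between heterozygotes with complete dominance, the expected phenotypic ratio is 3:1.
Under the 3:1 hypothesis (Σ ratio = 4, N = 2444):
  round: 2444 × 3/4 = 1833
  wrinkled: 2444 × 1/4 = 611
χ² = Σ (O − E)² / E
  round: (1864 − 1833)² / 1833 = 0.5243
  wrinkled: (580 − 611)² / 611 = 1.5728
χ² = 0.5243 + 1.5728 = 2.0971 ≈ 2.097

2.097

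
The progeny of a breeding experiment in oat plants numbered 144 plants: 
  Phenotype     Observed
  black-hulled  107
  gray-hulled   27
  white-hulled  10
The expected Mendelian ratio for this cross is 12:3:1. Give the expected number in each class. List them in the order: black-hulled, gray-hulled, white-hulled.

Under the 12:3:1 hypothesis (Σ ratio = 16, N = 144):
  black-hulled: 144 × 12/16 = 108
  gray-hulled: 144 × 3/16 = 27
  white-hulled: 144 × 1/16 = 9

108, 27, 9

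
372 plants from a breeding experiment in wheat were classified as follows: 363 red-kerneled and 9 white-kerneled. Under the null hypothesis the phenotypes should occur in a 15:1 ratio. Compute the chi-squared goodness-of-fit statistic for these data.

The 15:1 ratio has 16 parts, so with N = 372 the expected counts are:
  red-kerneled: 372 × 15/16 = 348.75
  white-kerneled: 372 × 1/16 = 23.25
χ² = Σ (O − E)² / E
  red-kerneled: (363 − 348.75)² / 348.75 = 0.5823
  white-kerneled: (9 − 23.25)² / 23.25 = 8.7339
χ² = 0.5823 + 8.7339 = 9.3162 ≈ 9.316

9.316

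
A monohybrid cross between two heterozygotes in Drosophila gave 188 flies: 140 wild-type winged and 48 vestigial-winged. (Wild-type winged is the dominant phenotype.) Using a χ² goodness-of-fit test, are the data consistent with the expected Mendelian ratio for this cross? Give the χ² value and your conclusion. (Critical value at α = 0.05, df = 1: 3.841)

0.028; consistent

For a monohybrid cross between heterozygotes with complete dominance, the expected phenotypic ratio is 3:1.
Expected counts for N = 188 under a 3:1 ratio (total parts = 4):
  wild-type winged: 188 × 3/4 = 141
  vestigial-winged: 188 × 1/4 = 47
χ² = Σ (O − E)² / E
  wild-type winged: (140 − 141)² / 141 = 0.0071
  vestigial-winged: (48 − 47)² / 47 = 0.0213
χ² = 0.0071 + 0.0213 = 0.0284 ≈ 0.028
Degrees of freedom = 2 − 1 = 1; critical value at α = 0.05 is 3.841.
Since 0.028 < 3.841, we fail to reject the null hypothesis — the data are consistent with the 3:1 ratio.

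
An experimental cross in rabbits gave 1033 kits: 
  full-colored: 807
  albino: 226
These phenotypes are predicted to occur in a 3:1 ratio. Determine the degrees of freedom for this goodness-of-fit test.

A goodness-of-fit test with 2 phenotype classes has df = 2 − 1 = 1.

1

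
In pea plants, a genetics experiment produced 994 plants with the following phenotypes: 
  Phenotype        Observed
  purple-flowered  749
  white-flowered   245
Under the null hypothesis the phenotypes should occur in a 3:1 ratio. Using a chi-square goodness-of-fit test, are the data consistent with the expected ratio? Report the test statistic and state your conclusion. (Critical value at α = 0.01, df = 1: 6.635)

The 3:1 ratio has 4 parts, so with N = 994 the expected counts are:
  purple-flowered: 994 × 3/4 = 745.5
  white-flowered: 994 × 1/4 = 248.5
χ² = Σ (O − E)² / E
  purple-flowered: (749 − 745.5)² / 745.5 = 0.0164
  white-flowered: (245 − 248.5)² / 248.5 = 0.0493
χ² = 0.0164 + 0.0493 = 0.0657 ≈ 0.066
Degrees of freedom = 2 − 1 = 1; critical value at α = 0.01 is 6.635.
Since 0.066 < 6.635, we fail to reject the null hypothesis — the data are consistent with the 3:1 ratio.

0.066; consistent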